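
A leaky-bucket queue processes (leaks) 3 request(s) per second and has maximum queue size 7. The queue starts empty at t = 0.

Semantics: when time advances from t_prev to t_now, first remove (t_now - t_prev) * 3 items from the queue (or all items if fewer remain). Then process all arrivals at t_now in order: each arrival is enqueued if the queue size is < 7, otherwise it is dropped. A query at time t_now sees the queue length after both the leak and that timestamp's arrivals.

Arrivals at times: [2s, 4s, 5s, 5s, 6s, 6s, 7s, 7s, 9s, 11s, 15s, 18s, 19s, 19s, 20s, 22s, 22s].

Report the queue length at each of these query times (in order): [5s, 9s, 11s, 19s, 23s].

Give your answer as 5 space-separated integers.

Answer: 2 1 1 2 0

Derivation:
Queue lengths at query times:
  query t=5s: backlog = 2
  query t=9s: backlog = 1
  query t=11s: backlog = 1
  query t=19s: backlog = 2
  query t=23s: backlog = 0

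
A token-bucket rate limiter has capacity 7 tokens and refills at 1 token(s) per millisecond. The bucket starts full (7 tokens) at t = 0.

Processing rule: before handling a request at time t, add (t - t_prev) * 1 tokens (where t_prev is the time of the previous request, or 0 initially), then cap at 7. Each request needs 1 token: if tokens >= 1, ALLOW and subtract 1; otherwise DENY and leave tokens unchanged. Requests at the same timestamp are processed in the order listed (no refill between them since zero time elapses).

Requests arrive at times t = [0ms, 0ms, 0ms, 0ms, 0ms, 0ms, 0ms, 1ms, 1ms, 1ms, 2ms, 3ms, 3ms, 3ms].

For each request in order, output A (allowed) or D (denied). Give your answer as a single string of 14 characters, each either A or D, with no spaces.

Simulating step by step:
  req#1 t=0ms: ALLOW
  req#2 t=0ms: ALLOW
  req#3 t=0ms: ALLOW
  req#4 t=0ms: ALLOW
  req#5 t=0ms: ALLOW
  req#6 t=0ms: ALLOW
  req#7 t=0ms: ALLOW
  req#8 t=1ms: ALLOW
  req#9 t=1ms: DENY
  req#10 t=1ms: DENY
  req#11 t=2ms: ALLOW
  req#12 t=3ms: ALLOW
  req#13 t=3ms: DENY
  req#14 t=3ms: DENY

Answer: AAAAAAAADDAADD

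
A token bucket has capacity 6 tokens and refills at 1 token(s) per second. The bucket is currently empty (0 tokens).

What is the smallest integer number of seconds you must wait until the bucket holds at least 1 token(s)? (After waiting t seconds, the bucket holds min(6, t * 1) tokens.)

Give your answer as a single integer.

Need t * 1 >= 1, so t >= 1/1.
Smallest integer t = ceil(1/1) = 1.

Answer: 1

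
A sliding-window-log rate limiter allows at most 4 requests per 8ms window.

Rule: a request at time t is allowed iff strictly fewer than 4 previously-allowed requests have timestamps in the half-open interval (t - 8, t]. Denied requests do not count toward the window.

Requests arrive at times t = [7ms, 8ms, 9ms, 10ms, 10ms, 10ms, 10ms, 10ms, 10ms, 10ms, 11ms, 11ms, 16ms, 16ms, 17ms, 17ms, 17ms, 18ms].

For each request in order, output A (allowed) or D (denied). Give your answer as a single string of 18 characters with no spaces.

Tracking allowed requests in the window:
  req#1 t=7ms: ALLOW
  req#2 t=8ms: ALLOW
  req#3 t=9ms: ALLOW
  req#4 t=10ms: ALLOW
  req#5 t=10ms: DENY
  req#6 t=10ms: DENY
  req#7 t=10ms: DENY
  req#8 t=10ms: DENY
  req#9 t=10ms: DENY
  req#10 t=10ms: DENY
  req#11 t=11ms: DENY
  req#12 t=11ms: DENY
  req#13 t=16ms: ALLOW
  req#14 t=16ms: ALLOW
  req#15 t=17ms: ALLOW
  req#16 t=17ms: DENY
  req#17 t=17ms: DENY
  req#18 t=18ms: ALLOW

Answer: AAAADDDDDDDDAAADDA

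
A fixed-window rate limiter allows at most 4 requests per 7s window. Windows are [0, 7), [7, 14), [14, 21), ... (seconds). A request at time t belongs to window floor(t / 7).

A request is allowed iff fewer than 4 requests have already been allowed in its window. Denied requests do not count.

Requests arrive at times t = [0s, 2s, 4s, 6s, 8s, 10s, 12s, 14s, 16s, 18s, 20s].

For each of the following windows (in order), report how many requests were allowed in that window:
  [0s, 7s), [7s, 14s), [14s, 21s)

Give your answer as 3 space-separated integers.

Answer: 4 3 4

Derivation:
Processing requests:
  req#1 t=0s (window 0): ALLOW
  req#2 t=2s (window 0): ALLOW
  req#3 t=4s (window 0): ALLOW
  req#4 t=6s (window 0): ALLOW
  req#5 t=8s (window 1): ALLOW
  req#6 t=10s (window 1): ALLOW
  req#7 t=12s (window 1): ALLOW
  req#8 t=14s (window 2): ALLOW
  req#9 t=16s (window 2): ALLOW
  req#10 t=18s (window 2): ALLOW
  req#11 t=20s (window 2): ALLOW

Allowed counts by window: 4 3 4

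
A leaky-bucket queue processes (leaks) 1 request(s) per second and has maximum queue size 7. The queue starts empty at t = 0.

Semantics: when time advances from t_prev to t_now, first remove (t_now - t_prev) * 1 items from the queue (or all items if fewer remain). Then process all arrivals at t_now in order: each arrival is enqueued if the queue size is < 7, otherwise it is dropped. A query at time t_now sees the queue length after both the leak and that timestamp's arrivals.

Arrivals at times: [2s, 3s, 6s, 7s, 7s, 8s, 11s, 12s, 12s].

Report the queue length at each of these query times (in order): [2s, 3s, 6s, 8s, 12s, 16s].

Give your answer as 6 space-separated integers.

Queue lengths at query times:
  query t=2s: backlog = 1
  query t=3s: backlog = 1
  query t=6s: backlog = 1
  query t=8s: backlog = 2
  query t=12s: backlog = 2
  query t=16s: backlog = 0

Answer: 1 1 1 2 2 0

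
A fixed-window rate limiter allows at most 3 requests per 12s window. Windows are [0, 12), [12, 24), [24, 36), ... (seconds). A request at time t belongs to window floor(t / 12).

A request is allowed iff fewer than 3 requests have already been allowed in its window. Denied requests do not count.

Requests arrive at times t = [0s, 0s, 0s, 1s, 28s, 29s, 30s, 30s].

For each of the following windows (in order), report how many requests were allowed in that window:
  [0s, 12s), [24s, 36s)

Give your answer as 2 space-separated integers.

Processing requests:
  req#1 t=0s (window 0): ALLOW
  req#2 t=0s (window 0): ALLOW
  req#3 t=0s (window 0): ALLOW
  req#4 t=1s (window 0): DENY
  req#5 t=28s (window 2): ALLOW
  req#6 t=29s (window 2): ALLOW
  req#7 t=30s (window 2): ALLOW
  req#8 t=30s (window 2): DENY

Allowed counts by window: 3 3

Answer: 3 3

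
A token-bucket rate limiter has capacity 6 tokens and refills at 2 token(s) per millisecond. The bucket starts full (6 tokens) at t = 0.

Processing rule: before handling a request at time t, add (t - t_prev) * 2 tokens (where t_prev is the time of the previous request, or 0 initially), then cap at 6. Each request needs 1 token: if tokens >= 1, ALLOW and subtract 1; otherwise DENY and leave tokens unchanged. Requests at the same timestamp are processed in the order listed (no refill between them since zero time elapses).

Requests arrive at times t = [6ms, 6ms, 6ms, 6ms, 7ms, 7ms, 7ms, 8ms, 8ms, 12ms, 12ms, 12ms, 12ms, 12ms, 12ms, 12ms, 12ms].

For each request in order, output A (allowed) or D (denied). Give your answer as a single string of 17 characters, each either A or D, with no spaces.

Answer: AAAAAAAAAAAAAAADD

Derivation:
Simulating step by step:
  req#1 t=6ms: ALLOW
  req#2 t=6ms: ALLOW
  req#3 t=6ms: ALLOW
  req#4 t=6ms: ALLOW
  req#5 t=7ms: ALLOW
  req#6 t=7ms: ALLOW
  req#7 t=7ms: ALLOW
  req#8 t=8ms: ALLOW
  req#9 t=8ms: ALLOW
  req#10 t=12ms: ALLOW
  req#11 t=12ms: ALLOW
  req#12 t=12ms: ALLOW
  req#13 t=12ms: ALLOW
  req#14 t=12ms: ALLOW
  req#15 t=12ms: ALLOW
  req#16 t=12ms: DENY
  req#17 t=12ms: DENY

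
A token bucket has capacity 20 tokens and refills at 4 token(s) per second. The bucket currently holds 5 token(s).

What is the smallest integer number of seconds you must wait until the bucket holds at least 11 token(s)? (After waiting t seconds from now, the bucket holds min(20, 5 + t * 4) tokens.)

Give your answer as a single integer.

Answer: 2

Derivation:
Need 5 + t * 4 >= 11, so t >= 6/4.
Smallest integer t = ceil(6/4) = 2.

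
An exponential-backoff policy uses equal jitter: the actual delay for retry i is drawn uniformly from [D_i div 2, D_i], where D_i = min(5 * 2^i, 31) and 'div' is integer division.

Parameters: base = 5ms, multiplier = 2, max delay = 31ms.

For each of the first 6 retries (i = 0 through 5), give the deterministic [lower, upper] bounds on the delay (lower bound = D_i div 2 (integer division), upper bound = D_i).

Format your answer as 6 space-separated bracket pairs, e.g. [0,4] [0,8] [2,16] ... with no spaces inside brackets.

Answer: [2,5] [5,10] [10,20] [15,31] [15,31] [15,31]

Derivation:
Computing bounds per retry:
  i=0: D_i=min(5*2^0,31)=5, bounds=[2,5]
  i=1: D_i=min(5*2^1,31)=10, bounds=[5,10]
  i=2: D_i=min(5*2^2,31)=20, bounds=[10,20]
  i=3: D_i=min(5*2^3,31)=31, bounds=[15,31]
  i=4: D_i=min(5*2^4,31)=31, bounds=[15,31]
  i=5: D_i=min(5*2^5,31)=31, bounds=[15,31]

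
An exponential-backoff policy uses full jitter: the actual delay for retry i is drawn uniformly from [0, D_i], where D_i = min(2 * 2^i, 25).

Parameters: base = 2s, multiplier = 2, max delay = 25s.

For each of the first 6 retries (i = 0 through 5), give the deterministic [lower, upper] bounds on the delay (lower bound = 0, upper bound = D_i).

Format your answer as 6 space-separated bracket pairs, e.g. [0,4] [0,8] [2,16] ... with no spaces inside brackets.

Answer: [0,2] [0,4] [0,8] [0,16] [0,25] [0,25]

Derivation:
Computing bounds per retry:
  i=0: D_i=min(2*2^0,25)=2, bounds=[0,2]
  i=1: D_i=min(2*2^1,25)=4, bounds=[0,4]
  i=2: D_i=min(2*2^2,25)=8, bounds=[0,8]
  i=3: D_i=min(2*2^3,25)=16, bounds=[0,16]
  i=4: D_i=min(2*2^4,25)=25, bounds=[0,25]
  i=5: D_i=min(2*2^5,25)=25, bounds=[0,25]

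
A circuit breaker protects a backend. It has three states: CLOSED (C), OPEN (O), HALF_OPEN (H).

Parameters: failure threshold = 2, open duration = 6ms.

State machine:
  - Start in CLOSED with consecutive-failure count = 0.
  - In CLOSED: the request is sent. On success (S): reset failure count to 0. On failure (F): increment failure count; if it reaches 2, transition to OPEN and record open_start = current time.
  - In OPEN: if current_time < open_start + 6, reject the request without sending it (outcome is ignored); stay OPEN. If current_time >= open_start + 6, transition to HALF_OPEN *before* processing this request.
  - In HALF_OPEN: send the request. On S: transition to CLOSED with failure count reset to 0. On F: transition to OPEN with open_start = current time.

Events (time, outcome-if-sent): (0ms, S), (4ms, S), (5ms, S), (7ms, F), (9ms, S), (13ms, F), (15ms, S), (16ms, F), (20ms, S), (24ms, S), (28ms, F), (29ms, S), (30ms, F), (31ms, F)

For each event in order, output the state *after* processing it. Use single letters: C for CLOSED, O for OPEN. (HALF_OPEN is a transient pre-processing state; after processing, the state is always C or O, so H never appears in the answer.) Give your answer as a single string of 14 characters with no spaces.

State after each event:
  event#1 t=0ms outcome=S: state=CLOSED
  event#2 t=4ms outcome=S: state=CLOSED
  event#3 t=5ms outcome=S: state=CLOSED
  event#4 t=7ms outcome=F: state=CLOSED
  event#5 t=9ms outcome=S: state=CLOSED
  event#6 t=13ms outcome=F: state=CLOSED
  event#7 t=15ms outcome=S: state=CLOSED
  event#8 t=16ms outcome=F: state=CLOSED
  event#9 t=20ms outcome=S: state=CLOSED
  event#10 t=24ms outcome=S: state=CLOSED
  event#11 t=28ms outcome=F: state=CLOSED
  event#12 t=29ms outcome=S: state=CLOSED
  event#13 t=30ms outcome=F: state=CLOSED
  event#14 t=31ms outcome=F: state=OPEN

Answer: CCCCCCCCCCCCCO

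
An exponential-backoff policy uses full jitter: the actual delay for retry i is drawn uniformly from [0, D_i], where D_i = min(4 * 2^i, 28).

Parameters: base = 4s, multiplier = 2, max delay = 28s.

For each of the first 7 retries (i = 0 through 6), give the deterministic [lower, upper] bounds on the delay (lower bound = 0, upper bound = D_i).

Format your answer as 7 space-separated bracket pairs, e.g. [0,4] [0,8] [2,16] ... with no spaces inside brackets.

Computing bounds per retry:
  i=0: D_i=min(4*2^0,28)=4, bounds=[0,4]
  i=1: D_i=min(4*2^1,28)=8, bounds=[0,8]
  i=2: D_i=min(4*2^2,28)=16, bounds=[0,16]
  i=3: D_i=min(4*2^3,28)=28, bounds=[0,28]
  i=4: D_i=min(4*2^4,28)=28, bounds=[0,28]
  i=5: D_i=min(4*2^5,28)=28, bounds=[0,28]
  i=6: D_i=min(4*2^6,28)=28, bounds=[0,28]

Answer: [0,4] [0,8] [0,16] [0,28] [0,28] [0,28] [0,28]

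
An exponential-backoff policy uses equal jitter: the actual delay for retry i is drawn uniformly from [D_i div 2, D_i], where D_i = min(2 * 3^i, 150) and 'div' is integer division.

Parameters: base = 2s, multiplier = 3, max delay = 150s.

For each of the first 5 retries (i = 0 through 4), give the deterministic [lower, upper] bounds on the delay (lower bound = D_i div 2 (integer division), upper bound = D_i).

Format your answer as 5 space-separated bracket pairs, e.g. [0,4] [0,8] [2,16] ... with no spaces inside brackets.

Answer: [1,2] [3,6] [9,18] [27,54] [75,150]

Derivation:
Computing bounds per retry:
  i=0: D_i=min(2*3^0,150)=2, bounds=[1,2]
  i=1: D_i=min(2*3^1,150)=6, bounds=[3,6]
  i=2: D_i=min(2*3^2,150)=18, bounds=[9,18]
  i=3: D_i=min(2*3^3,150)=54, bounds=[27,54]
  i=4: D_i=min(2*3^4,150)=150, bounds=[75,150]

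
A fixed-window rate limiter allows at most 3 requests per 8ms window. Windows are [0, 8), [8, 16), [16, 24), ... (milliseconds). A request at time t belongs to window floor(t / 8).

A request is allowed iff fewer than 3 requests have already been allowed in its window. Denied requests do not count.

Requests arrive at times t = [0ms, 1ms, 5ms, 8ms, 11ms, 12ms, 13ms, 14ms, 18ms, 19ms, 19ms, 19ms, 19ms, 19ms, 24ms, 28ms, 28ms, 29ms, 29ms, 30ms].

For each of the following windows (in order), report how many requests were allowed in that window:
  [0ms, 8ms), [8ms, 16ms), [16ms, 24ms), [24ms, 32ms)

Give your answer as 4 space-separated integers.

Answer: 3 3 3 3

Derivation:
Processing requests:
  req#1 t=0ms (window 0): ALLOW
  req#2 t=1ms (window 0): ALLOW
  req#3 t=5ms (window 0): ALLOW
  req#4 t=8ms (window 1): ALLOW
  req#5 t=11ms (window 1): ALLOW
  req#6 t=12ms (window 1): ALLOW
  req#7 t=13ms (window 1): DENY
  req#8 t=14ms (window 1): DENY
  req#9 t=18ms (window 2): ALLOW
  req#10 t=19ms (window 2): ALLOW
  req#11 t=19ms (window 2): ALLOW
  req#12 t=19ms (window 2): DENY
  req#13 t=19ms (window 2): DENY
  req#14 t=19ms (window 2): DENY
  req#15 t=24ms (window 3): ALLOW
  req#16 t=28ms (window 3): ALLOW
  req#17 t=28ms (window 3): ALLOW
  req#18 t=29ms (window 3): DENY
  req#19 t=29ms (window 3): DENY
  req#20 t=30ms (window 3): DENY

Allowed counts by window: 3 3 3 3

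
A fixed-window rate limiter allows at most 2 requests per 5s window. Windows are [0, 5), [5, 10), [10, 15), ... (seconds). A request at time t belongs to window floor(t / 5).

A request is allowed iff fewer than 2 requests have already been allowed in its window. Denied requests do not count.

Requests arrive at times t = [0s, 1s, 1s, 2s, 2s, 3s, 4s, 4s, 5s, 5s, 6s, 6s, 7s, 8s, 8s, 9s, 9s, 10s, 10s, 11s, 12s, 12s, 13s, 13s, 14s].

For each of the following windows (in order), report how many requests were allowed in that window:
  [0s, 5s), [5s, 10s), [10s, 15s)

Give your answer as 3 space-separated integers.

Answer: 2 2 2

Derivation:
Processing requests:
  req#1 t=0s (window 0): ALLOW
  req#2 t=1s (window 0): ALLOW
  req#3 t=1s (window 0): DENY
  req#4 t=2s (window 0): DENY
  req#5 t=2s (window 0): DENY
  req#6 t=3s (window 0): DENY
  req#7 t=4s (window 0): DENY
  req#8 t=4s (window 0): DENY
  req#9 t=5s (window 1): ALLOW
  req#10 t=5s (window 1): ALLOW
  req#11 t=6s (window 1): DENY
  req#12 t=6s (window 1): DENY
  req#13 t=7s (window 1): DENY
  req#14 t=8s (window 1): DENY
  req#15 t=8s (window 1): DENY
  req#16 t=9s (window 1): DENY
  req#17 t=9s (window 1): DENY
  req#18 t=10s (window 2): ALLOW
  req#19 t=10s (window 2): ALLOW
  req#20 t=11s (window 2): DENY
  req#21 t=12s (window 2): DENY
  req#22 t=12s (window 2): DENY
  req#23 t=13s (window 2): DENY
  req#24 t=13s (window 2): DENY
  req#25 t=14s (window 2): DENY

Allowed counts by window: 2 2 2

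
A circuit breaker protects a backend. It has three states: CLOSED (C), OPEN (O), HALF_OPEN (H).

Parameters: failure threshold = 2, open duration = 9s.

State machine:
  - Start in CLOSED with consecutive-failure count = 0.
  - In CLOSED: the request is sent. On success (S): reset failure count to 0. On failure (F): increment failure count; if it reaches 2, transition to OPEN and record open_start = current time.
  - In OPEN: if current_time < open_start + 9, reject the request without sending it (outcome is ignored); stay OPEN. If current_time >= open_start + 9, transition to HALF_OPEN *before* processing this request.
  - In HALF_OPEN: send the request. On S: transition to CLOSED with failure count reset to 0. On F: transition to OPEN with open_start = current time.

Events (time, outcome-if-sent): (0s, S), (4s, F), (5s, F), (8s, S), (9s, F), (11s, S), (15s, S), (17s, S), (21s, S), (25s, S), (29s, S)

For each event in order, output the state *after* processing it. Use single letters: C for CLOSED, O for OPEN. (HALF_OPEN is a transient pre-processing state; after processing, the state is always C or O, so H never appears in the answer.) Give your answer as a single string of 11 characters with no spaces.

State after each event:
  event#1 t=0s outcome=S: state=CLOSED
  event#2 t=4s outcome=F: state=CLOSED
  event#3 t=5s outcome=F: state=OPEN
  event#4 t=8s outcome=S: state=OPEN
  event#5 t=9s outcome=F: state=OPEN
  event#6 t=11s outcome=S: state=OPEN
  event#7 t=15s outcome=S: state=CLOSED
  event#8 t=17s outcome=S: state=CLOSED
  event#9 t=21s outcome=S: state=CLOSED
  event#10 t=25s outcome=S: state=CLOSED
  event#11 t=29s outcome=S: state=CLOSED

Answer: CCOOOOCCCCC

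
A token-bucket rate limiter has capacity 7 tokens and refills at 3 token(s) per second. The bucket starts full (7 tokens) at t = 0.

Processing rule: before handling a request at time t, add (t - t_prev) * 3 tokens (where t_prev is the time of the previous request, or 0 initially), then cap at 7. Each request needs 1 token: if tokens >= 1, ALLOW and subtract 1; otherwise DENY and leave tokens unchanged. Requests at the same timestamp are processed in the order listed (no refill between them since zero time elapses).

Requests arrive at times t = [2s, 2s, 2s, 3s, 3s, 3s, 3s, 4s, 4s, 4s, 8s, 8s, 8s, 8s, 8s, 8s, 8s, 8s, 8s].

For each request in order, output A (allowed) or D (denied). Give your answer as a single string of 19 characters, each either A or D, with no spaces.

Answer: AAAAAAAAAAAAAAAAADD

Derivation:
Simulating step by step:
  req#1 t=2s: ALLOW
  req#2 t=2s: ALLOW
  req#3 t=2s: ALLOW
  req#4 t=3s: ALLOW
  req#5 t=3s: ALLOW
  req#6 t=3s: ALLOW
  req#7 t=3s: ALLOW
  req#8 t=4s: ALLOW
  req#9 t=4s: ALLOW
  req#10 t=4s: ALLOW
  req#11 t=8s: ALLOW
  req#12 t=8s: ALLOW
  req#13 t=8s: ALLOW
  req#14 t=8s: ALLOW
  req#15 t=8s: ALLOW
  req#16 t=8s: ALLOW
  req#17 t=8s: ALLOW
  req#18 t=8s: DENY
  req#19 t=8s: DENY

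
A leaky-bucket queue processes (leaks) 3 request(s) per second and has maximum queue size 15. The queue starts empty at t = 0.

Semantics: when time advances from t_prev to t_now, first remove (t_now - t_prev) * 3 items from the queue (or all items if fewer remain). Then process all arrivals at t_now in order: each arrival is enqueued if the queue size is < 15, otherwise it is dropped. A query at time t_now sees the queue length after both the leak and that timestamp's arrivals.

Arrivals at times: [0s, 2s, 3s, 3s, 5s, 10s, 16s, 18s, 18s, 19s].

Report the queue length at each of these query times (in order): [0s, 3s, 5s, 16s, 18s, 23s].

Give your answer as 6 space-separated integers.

Answer: 1 2 1 1 2 0

Derivation:
Queue lengths at query times:
  query t=0s: backlog = 1
  query t=3s: backlog = 2
  query t=5s: backlog = 1
  query t=16s: backlog = 1
  query t=18s: backlog = 2
  query t=23s: backlog = 0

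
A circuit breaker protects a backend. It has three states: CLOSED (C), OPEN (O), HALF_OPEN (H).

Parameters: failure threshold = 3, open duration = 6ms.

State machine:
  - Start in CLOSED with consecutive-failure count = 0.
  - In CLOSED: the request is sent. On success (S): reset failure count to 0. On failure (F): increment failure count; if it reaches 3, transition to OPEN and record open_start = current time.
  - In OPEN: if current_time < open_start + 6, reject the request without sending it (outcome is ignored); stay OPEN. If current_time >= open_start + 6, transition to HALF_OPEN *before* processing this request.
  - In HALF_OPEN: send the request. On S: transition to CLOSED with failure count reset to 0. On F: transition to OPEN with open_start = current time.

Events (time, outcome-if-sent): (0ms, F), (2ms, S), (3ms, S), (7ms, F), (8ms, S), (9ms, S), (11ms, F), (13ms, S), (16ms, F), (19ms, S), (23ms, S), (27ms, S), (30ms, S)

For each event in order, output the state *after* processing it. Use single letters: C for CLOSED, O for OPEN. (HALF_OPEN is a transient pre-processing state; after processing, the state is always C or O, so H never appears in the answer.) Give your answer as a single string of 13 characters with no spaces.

State after each event:
  event#1 t=0ms outcome=F: state=CLOSED
  event#2 t=2ms outcome=S: state=CLOSED
  event#3 t=3ms outcome=S: state=CLOSED
  event#4 t=7ms outcome=F: state=CLOSED
  event#5 t=8ms outcome=S: state=CLOSED
  event#6 t=9ms outcome=S: state=CLOSED
  event#7 t=11ms outcome=F: state=CLOSED
  event#8 t=13ms outcome=S: state=CLOSED
  event#9 t=16ms outcome=F: state=CLOSED
  event#10 t=19ms outcome=S: state=CLOSED
  event#11 t=23ms outcome=S: state=CLOSED
  event#12 t=27ms outcome=S: state=CLOSED
  event#13 t=30ms outcome=S: state=CLOSED

Answer: CCCCCCCCCCCCC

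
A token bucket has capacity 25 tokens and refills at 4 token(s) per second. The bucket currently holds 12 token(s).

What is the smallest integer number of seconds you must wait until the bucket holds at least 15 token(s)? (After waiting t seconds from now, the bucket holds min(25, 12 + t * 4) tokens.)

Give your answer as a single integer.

Need 12 + t * 4 >= 15, so t >= 3/4.
Smallest integer t = ceil(3/4) = 1.

Answer: 1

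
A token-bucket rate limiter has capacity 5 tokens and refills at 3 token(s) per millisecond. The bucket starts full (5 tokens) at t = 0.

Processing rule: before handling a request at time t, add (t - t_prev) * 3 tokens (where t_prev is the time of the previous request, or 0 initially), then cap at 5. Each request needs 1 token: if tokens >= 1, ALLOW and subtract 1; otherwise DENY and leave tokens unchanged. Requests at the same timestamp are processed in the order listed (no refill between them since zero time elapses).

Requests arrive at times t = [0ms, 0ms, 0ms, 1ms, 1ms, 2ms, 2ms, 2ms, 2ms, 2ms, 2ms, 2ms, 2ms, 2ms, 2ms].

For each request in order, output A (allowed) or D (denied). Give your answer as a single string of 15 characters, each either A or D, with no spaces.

Answer: AAAAAAAAAADDDDD

Derivation:
Simulating step by step:
  req#1 t=0ms: ALLOW
  req#2 t=0ms: ALLOW
  req#3 t=0ms: ALLOW
  req#4 t=1ms: ALLOW
  req#5 t=1ms: ALLOW
  req#6 t=2ms: ALLOW
  req#7 t=2ms: ALLOW
  req#8 t=2ms: ALLOW
  req#9 t=2ms: ALLOW
  req#10 t=2ms: ALLOW
  req#11 t=2ms: DENY
  req#12 t=2ms: DENY
  req#13 t=2ms: DENY
  req#14 t=2ms: DENY
  req#15 t=2ms: DENY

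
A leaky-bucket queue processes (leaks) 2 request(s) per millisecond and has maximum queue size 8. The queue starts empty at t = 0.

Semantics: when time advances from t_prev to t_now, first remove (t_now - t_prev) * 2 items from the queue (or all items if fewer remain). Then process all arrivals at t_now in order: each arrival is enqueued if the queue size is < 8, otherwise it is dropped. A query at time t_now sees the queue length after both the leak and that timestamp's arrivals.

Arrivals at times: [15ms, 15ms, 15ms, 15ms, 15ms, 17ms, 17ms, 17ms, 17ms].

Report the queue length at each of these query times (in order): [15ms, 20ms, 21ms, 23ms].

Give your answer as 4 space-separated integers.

Answer: 5 0 0 0

Derivation:
Queue lengths at query times:
  query t=15ms: backlog = 5
  query t=20ms: backlog = 0
  query t=21ms: backlog = 0
  query t=23ms: backlog = 0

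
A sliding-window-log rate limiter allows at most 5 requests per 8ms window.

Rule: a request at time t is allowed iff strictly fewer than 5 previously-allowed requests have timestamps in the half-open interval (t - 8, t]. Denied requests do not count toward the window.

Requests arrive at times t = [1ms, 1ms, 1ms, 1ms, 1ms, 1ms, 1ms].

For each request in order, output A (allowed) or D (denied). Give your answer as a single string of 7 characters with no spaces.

Tracking allowed requests in the window:
  req#1 t=1ms: ALLOW
  req#2 t=1ms: ALLOW
  req#3 t=1ms: ALLOW
  req#4 t=1ms: ALLOW
  req#5 t=1ms: ALLOW
  req#6 t=1ms: DENY
  req#7 t=1ms: DENY

Answer: AAAAADD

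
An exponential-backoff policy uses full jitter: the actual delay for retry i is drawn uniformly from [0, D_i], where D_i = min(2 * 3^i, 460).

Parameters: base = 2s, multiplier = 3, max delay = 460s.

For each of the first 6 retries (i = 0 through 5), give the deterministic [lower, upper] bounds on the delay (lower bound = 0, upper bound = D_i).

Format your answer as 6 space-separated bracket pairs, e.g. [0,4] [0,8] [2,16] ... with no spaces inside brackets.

Answer: [0,2] [0,6] [0,18] [0,54] [0,162] [0,460]

Derivation:
Computing bounds per retry:
  i=0: D_i=min(2*3^0,460)=2, bounds=[0,2]
  i=1: D_i=min(2*3^1,460)=6, bounds=[0,6]
  i=2: D_i=min(2*3^2,460)=18, bounds=[0,18]
  i=3: D_i=min(2*3^3,460)=54, bounds=[0,54]
  i=4: D_i=min(2*3^4,460)=162, bounds=[0,162]
  i=5: D_i=min(2*3^5,460)=460, bounds=[0,460]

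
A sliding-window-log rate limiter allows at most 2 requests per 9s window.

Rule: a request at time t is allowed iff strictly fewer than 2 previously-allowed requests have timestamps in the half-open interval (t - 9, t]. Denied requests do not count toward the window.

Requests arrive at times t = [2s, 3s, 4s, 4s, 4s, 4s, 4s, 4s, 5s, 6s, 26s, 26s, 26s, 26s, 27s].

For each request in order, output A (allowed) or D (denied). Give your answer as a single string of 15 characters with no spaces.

Tracking allowed requests in the window:
  req#1 t=2s: ALLOW
  req#2 t=3s: ALLOW
  req#3 t=4s: DENY
  req#4 t=4s: DENY
  req#5 t=4s: DENY
  req#6 t=4s: DENY
  req#7 t=4s: DENY
  req#8 t=4s: DENY
  req#9 t=5s: DENY
  req#10 t=6s: DENY
  req#11 t=26s: ALLOW
  req#12 t=26s: ALLOW
  req#13 t=26s: DENY
  req#14 t=26s: DENY
  req#15 t=27s: DENY

Answer: AADDDDDDDDAADDD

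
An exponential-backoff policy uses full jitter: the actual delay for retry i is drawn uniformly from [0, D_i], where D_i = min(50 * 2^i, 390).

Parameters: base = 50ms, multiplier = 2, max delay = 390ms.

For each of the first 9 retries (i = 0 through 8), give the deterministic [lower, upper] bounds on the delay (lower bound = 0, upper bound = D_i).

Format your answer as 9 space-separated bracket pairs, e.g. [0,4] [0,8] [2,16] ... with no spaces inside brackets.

Answer: [0,50] [0,100] [0,200] [0,390] [0,390] [0,390] [0,390] [0,390] [0,390]

Derivation:
Computing bounds per retry:
  i=0: D_i=min(50*2^0,390)=50, bounds=[0,50]
  i=1: D_i=min(50*2^1,390)=100, bounds=[0,100]
  i=2: D_i=min(50*2^2,390)=200, bounds=[0,200]
  i=3: D_i=min(50*2^3,390)=390, bounds=[0,390]
  i=4: D_i=min(50*2^4,390)=390, bounds=[0,390]
  i=5: D_i=min(50*2^5,390)=390, bounds=[0,390]
  i=6: D_i=min(50*2^6,390)=390, bounds=[0,390]
  i=7: D_i=min(50*2^7,390)=390, bounds=[0,390]
  i=8: D_i=min(50*2^8,390)=390, bounds=[0,390]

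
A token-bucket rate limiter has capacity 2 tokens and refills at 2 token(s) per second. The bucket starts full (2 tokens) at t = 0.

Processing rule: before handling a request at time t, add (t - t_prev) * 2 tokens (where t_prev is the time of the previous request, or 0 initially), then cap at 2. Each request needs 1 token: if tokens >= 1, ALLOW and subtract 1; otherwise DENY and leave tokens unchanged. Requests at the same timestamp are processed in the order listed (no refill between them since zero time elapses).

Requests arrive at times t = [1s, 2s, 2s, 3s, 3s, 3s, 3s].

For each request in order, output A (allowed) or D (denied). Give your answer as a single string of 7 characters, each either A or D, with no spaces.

Answer: AAAAADD

Derivation:
Simulating step by step:
  req#1 t=1s: ALLOW
  req#2 t=2s: ALLOW
  req#3 t=2s: ALLOW
  req#4 t=3s: ALLOW
  req#5 t=3s: ALLOW
  req#6 t=3s: DENY
  req#7 t=3s: DENY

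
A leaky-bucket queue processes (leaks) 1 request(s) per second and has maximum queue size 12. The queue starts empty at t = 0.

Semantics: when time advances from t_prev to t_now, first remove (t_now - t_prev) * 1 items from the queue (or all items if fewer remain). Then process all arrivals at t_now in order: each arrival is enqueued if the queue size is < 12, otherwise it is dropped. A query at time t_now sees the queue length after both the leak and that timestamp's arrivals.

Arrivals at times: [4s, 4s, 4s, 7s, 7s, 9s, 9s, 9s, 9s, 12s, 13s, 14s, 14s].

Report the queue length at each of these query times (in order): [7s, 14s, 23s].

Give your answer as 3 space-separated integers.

Queue lengths at query times:
  query t=7s: backlog = 2
  query t=14s: backlog = 3
  query t=23s: backlog = 0

Answer: 2 3 0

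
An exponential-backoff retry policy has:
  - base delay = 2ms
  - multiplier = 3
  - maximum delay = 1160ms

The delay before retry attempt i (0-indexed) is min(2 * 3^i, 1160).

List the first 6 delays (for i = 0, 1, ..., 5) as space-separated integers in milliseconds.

Computing each delay:
  i=0: min(2*3^0, 1160) = 2
  i=1: min(2*3^1, 1160) = 6
  i=2: min(2*3^2, 1160) = 18
  i=3: min(2*3^3, 1160) = 54
  i=4: min(2*3^4, 1160) = 162
  i=5: min(2*3^5, 1160) = 486

Answer: 2 6 18 54 162 486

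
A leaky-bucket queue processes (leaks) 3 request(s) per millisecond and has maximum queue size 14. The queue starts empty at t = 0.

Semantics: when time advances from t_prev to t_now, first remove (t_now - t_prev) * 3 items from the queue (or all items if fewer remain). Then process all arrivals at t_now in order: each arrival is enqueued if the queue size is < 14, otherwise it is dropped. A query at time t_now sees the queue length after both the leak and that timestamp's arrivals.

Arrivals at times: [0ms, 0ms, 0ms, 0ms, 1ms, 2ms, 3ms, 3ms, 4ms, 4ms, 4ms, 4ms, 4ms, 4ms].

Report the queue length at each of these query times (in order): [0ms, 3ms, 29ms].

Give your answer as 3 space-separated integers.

Answer: 4 2 0

Derivation:
Queue lengths at query times:
  query t=0ms: backlog = 4
  query t=3ms: backlog = 2
  query t=29ms: backlog = 0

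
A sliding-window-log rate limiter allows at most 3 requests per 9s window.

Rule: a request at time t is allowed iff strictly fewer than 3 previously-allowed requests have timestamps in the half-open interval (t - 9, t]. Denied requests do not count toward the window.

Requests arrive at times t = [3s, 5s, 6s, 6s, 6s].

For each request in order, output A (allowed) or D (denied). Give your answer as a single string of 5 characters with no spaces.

Answer: AAADD

Derivation:
Tracking allowed requests in the window:
  req#1 t=3s: ALLOW
  req#2 t=5s: ALLOW
  req#3 t=6s: ALLOW
  req#4 t=6s: DENY
  req#5 t=6s: DENY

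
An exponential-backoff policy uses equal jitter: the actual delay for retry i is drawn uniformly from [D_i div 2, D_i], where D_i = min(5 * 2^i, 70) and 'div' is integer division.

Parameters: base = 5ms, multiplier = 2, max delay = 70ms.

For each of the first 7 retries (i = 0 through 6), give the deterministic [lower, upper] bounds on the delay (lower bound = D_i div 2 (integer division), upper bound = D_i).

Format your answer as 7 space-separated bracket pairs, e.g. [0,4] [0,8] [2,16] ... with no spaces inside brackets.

Answer: [2,5] [5,10] [10,20] [20,40] [35,70] [35,70] [35,70]

Derivation:
Computing bounds per retry:
  i=0: D_i=min(5*2^0,70)=5, bounds=[2,5]
  i=1: D_i=min(5*2^1,70)=10, bounds=[5,10]
  i=2: D_i=min(5*2^2,70)=20, bounds=[10,20]
  i=3: D_i=min(5*2^3,70)=40, bounds=[20,40]
  i=4: D_i=min(5*2^4,70)=70, bounds=[35,70]
  i=5: D_i=min(5*2^5,70)=70, bounds=[35,70]
  i=6: D_i=min(5*2^6,70)=70, bounds=[35,70]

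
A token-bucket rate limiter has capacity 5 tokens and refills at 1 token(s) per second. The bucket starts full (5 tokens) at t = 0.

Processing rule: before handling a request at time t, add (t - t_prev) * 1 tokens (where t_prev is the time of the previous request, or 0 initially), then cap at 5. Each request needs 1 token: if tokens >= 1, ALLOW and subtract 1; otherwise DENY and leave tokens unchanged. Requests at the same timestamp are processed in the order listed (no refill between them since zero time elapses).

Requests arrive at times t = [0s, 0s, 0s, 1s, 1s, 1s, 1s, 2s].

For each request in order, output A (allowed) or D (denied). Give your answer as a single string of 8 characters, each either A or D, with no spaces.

Simulating step by step:
  req#1 t=0s: ALLOW
  req#2 t=0s: ALLOW
  req#3 t=0s: ALLOW
  req#4 t=1s: ALLOW
  req#5 t=1s: ALLOW
  req#6 t=1s: ALLOW
  req#7 t=1s: DENY
  req#8 t=2s: ALLOW

Answer: AAAAAADA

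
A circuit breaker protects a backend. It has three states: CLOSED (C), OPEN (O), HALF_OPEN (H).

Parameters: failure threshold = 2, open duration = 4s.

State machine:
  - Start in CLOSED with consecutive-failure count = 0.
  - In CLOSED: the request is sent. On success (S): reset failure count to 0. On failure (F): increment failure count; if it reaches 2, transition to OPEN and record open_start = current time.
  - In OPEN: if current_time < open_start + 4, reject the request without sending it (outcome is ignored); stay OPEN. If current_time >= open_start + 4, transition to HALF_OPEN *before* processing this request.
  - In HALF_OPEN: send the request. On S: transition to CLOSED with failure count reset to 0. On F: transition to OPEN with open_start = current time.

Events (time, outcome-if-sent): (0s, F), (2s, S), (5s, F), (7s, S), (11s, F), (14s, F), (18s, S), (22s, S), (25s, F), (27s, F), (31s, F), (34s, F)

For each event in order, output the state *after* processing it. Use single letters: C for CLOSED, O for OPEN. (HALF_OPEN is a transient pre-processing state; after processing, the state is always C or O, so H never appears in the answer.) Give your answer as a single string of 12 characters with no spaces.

Answer: CCCCCOCCCOOO

Derivation:
State after each event:
  event#1 t=0s outcome=F: state=CLOSED
  event#2 t=2s outcome=S: state=CLOSED
  event#3 t=5s outcome=F: state=CLOSED
  event#4 t=7s outcome=S: state=CLOSED
  event#5 t=11s outcome=F: state=CLOSED
  event#6 t=14s outcome=F: state=OPEN
  event#7 t=18s outcome=S: state=CLOSED
  event#8 t=22s outcome=S: state=CLOSED
  event#9 t=25s outcome=F: state=CLOSED
  event#10 t=27s outcome=F: state=OPEN
  event#11 t=31s outcome=F: state=OPEN
  event#12 t=34s outcome=F: state=OPEN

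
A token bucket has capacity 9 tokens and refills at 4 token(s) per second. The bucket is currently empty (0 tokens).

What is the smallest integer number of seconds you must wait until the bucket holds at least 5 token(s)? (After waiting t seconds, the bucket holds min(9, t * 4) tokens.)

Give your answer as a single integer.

Answer: 2

Derivation:
Need t * 4 >= 5, so t >= 5/4.
Smallest integer t = ceil(5/4) = 2.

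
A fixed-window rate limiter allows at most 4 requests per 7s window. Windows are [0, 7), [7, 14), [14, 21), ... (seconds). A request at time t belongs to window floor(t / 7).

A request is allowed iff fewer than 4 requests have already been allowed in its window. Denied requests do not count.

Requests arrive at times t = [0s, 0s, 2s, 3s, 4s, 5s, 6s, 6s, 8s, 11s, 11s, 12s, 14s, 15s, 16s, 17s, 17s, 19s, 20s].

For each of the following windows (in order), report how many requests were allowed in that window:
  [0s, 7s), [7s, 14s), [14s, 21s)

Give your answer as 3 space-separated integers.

Answer: 4 4 4

Derivation:
Processing requests:
  req#1 t=0s (window 0): ALLOW
  req#2 t=0s (window 0): ALLOW
  req#3 t=2s (window 0): ALLOW
  req#4 t=3s (window 0): ALLOW
  req#5 t=4s (window 0): DENY
  req#6 t=5s (window 0): DENY
  req#7 t=6s (window 0): DENY
  req#8 t=6s (window 0): DENY
  req#9 t=8s (window 1): ALLOW
  req#10 t=11s (window 1): ALLOW
  req#11 t=11s (window 1): ALLOW
  req#12 t=12s (window 1): ALLOW
  req#13 t=14s (window 2): ALLOW
  req#14 t=15s (window 2): ALLOW
  req#15 t=16s (window 2): ALLOW
  req#16 t=17s (window 2): ALLOW
  req#17 t=17s (window 2): DENY
  req#18 t=19s (window 2): DENY
  req#19 t=20s (window 2): DENY

Allowed counts by window: 4 4 4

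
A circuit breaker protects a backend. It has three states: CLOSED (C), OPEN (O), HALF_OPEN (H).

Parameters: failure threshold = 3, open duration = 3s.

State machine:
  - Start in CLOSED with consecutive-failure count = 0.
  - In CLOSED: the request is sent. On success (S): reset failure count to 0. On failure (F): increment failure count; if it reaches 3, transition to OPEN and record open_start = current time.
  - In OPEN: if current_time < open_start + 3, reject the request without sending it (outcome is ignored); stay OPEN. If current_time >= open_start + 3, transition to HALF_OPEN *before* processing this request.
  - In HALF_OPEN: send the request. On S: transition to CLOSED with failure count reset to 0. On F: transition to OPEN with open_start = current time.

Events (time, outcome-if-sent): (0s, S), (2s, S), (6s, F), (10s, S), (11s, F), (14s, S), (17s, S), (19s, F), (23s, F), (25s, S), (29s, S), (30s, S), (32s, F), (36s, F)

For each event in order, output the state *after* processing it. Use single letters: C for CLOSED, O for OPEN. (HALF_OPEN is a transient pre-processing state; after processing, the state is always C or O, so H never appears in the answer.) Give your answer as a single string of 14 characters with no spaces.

State after each event:
  event#1 t=0s outcome=S: state=CLOSED
  event#2 t=2s outcome=S: state=CLOSED
  event#3 t=6s outcome=F: state=CLOSED
  event#4 t=10s outcome=S: state=CLOSED
  event#5 t=11s outcome=F: state=CLOSED
  event#6 t=14s outcome=S: state=CLOSED
  event#7 t=17s outcome=S: state=CLOSED
  event#8 t=19s outcome=F: state=CLOSED
  event#9 t=23s outcome=F: state=CLOSED
  event#10 t=25s outcome=S: state=CLOSED
  event#11 t=29s outcome=S: state=CLOSED
  event#12 t=30s outcome=S: state=CLOSED
  event#13 t=32s outcome=F: state=CLOSED
  event#14 t=36s outcome=F: state=CLOSED

Answer: CCCCCCCCCCCCCC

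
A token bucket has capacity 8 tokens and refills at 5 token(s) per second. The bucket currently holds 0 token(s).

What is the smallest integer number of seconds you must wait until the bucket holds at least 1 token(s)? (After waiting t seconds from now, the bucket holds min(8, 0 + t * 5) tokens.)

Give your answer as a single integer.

Need 0 + t * 5 >= 1, so t >= 1/5.
Smallest integer t = ceil(1/5) = 1.

Answer: 1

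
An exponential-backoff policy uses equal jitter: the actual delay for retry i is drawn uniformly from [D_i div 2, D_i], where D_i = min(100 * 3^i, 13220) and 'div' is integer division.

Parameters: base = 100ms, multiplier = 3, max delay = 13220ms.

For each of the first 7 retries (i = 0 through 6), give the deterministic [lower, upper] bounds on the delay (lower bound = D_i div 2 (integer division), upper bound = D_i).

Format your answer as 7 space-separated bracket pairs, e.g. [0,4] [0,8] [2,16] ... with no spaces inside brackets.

Computing bounds per retry:
  i=0: D_i=min(100*3^0,13220)=100, bounds=[50,100]
  i=1: D_i=min(100*3^1,13220)=300, bounds=[150,300]
  i=2: D_i=min(100*3^2,13220)=900, bounds=[450,900]
  i=3: D_i=min(100*3^3,13220)=2700, bounds=[1350,2700]
  i=4: D_i=min(100*3^4,13220)=8100, bounds=[4050,8100]
  i=5: D_i=min(100*3^5,13220)=13220, bounds=[6610,13220]
  i=6: D_i=min(100*3^6,13220)=13220, bounds=[6610,13220]

Answer: [50,100] [150,300] [450,900] [1350,2700] [4050,8100] [6610,13220] [6610,13220]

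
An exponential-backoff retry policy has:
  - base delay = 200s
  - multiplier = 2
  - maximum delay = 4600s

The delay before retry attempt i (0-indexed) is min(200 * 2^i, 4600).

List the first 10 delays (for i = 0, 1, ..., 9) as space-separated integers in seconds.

Computing each delay:
  i=0: min(200*2^0, 4600) = 200
  i=1: min(200*2^1, 4600) = 400
  i=2: min(200*2^2, 4600) = 800
  i=3: min(200*2^3, 4600) = 1600
  i=4: min(200*2^4, 4600) = 3200
  i=5: min(200*2^5, 4600) = 4600
  i=6: min(200*2^6, 4600) = 4600
  i=7: min(200*2^7, 4600) = 4600
  i=8: min(200*2^8, 4600) = 4600
  i=9: min(200*2^9, 4600) = 4600

Answer: 200 400 800 1600 3200 4600 4600 4600 4600 4600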